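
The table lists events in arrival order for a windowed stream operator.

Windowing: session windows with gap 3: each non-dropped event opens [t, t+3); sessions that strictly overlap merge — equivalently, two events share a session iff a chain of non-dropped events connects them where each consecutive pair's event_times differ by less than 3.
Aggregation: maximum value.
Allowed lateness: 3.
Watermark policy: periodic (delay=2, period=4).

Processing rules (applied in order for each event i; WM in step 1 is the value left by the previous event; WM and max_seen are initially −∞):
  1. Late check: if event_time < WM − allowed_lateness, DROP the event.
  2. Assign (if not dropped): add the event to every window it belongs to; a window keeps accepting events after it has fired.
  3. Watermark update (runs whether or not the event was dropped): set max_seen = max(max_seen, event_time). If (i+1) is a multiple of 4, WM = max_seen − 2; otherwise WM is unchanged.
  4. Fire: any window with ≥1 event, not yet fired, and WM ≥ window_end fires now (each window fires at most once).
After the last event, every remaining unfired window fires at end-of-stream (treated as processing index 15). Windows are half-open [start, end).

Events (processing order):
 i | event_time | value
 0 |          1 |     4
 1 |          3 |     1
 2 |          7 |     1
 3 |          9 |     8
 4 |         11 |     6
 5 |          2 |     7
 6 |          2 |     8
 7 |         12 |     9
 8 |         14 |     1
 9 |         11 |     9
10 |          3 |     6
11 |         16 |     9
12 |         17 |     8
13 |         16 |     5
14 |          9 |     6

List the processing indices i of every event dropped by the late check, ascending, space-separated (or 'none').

5 6 10 14

i=0 t=1 v=4: → [1,4); WM=−∞
i=1 t=3 v=1: → [1,6); WM=−∞
i=2 t=7 v=1: → [7,10); WM=−∞
i=3 t=9 v=8: → [7,12); WM=7
i=4 t=11 v=6: → [7,14); WM=7
i=5 t=2 v=7: DROP (t<7-3); WM=7
i=6 t=2 v=8: DROP (t<7-3); WM=7
i=7 t=12 v=9: → [7,15); WM=10
i=8 t=14 v=1: → [7,17); WM=10
i=9 t=11 v=9: → [7,17); WM=10
i=10 t=3 v=6: DROP (t<10-3); WM=10
i=11 t=16 v=9: → [7,19); WM=14
i=12 t=17 v=8: → [7,20); WM=14
i=13 t=16 v=5: → [7,20); WM=14
i=14 t=9 v=6: DROP (t<14-3); WM=14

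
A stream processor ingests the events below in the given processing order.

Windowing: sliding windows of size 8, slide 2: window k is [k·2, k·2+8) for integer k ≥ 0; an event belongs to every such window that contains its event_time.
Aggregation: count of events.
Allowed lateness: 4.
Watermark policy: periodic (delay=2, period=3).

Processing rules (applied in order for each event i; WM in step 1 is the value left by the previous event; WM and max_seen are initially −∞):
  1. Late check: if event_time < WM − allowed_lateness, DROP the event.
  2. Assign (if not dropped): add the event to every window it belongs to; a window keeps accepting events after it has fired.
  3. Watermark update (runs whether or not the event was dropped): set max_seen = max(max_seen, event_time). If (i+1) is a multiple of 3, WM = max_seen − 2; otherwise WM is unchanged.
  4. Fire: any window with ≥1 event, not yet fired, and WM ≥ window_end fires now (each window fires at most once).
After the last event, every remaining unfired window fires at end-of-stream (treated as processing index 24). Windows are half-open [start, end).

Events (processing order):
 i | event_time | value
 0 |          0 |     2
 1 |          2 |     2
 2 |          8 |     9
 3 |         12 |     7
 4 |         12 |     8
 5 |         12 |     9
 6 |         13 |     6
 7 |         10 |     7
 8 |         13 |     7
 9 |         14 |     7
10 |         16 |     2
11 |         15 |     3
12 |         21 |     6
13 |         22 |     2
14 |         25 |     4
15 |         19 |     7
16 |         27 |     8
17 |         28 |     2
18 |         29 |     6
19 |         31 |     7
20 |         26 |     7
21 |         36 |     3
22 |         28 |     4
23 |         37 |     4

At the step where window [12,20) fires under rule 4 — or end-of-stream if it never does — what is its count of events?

8

i=0 t=0 v=2: → [0,8); WM=−∞
i=1 t=2 v=2: → [2,10),[0,8); WM=−∞
i=2 t=8 v=9: → [8,16),[6,14),[4,12),[2,10); WM=6
i=3 t=12 v=7: → [12,20),[10,18),[8,16),[6,14); WM=6
i=4 t=12 v=8: → [12,20),[10,18),[8,16),[6,14); WM=6
i=5 t=12 v=9: → [12,20),[10,18),[8,16),[6,14); WM=10; [0,8) fires=2 [2,10) fires=2
i=6 t=13 v=6: → [12,20),[10,18),[8,16),[6,14); WM=10
i=7 t=10 v=7: → [10,18),[8,16),[6,14),[4,12); WM=10
i=8 t=13 v=7: → [12,20),[10,18),[8,16),[6,14); WM=11
i=9 t=14 v=7: → [14,22),[12,20),[10,18),[8,16); WM=11
i=10 t=16 v=2: → [16,24),[14,22),[12,20),[10,18); WM=11
i=11 t=15 v=3: → [14,22),[12,20),[10,18),[8,16); WM=14; [4,12) fires=2 [6,14) fires=7
i=12 t=21 v=6: → [20,28),[18,26),[16,24),[14,22); WM=14
i=13 t=22 v=2: → [22,30),[20,28),[18,26),[16,24); WM=14
i=14 t=25 v=4: → [24,32),[22,30),[20,28),[18,26); WM=23; [8,16) fires=9 [10,18) fires=9 [12,20) fires=8 [14,22) fires=4
i=15 t=19 v=7: → [18,26),[16,24),[14,22),[12,20); WM=23
i=16 t=27 v=8: → [26,34),[24,32),[22,30),[20,28); WM=23
i=17 t=28 v=2: → [28,36),[26,34),[24,32),[22,30); WM=26; [16,24) fires=4 [18,26) fires=4
i=18 t=29 v=6: → [28,36),[26,34),[24,32),[22,30); WM=26
i=19 t=31 v=7: → [30,38),[28,36),[26,34),[24,32); WM=26
i=20 t=26 v=7: → [26,34),[24,32),[22,30),[20,28); WM=29; [20,28) fires=5
i=21 t=36 v=3: → [36,44),[34,42),[32,40),[30,38); WM=29
i=22 t=28 v=4: → [28,36),[26,34),[24,32),[22,30); WM=29
i=23 t=37 v=4: → [36,44),[34,42),[32,40),[30,38); WM=35; [22,30) fires=7 [24,32) fires=7 [26,34) fires=6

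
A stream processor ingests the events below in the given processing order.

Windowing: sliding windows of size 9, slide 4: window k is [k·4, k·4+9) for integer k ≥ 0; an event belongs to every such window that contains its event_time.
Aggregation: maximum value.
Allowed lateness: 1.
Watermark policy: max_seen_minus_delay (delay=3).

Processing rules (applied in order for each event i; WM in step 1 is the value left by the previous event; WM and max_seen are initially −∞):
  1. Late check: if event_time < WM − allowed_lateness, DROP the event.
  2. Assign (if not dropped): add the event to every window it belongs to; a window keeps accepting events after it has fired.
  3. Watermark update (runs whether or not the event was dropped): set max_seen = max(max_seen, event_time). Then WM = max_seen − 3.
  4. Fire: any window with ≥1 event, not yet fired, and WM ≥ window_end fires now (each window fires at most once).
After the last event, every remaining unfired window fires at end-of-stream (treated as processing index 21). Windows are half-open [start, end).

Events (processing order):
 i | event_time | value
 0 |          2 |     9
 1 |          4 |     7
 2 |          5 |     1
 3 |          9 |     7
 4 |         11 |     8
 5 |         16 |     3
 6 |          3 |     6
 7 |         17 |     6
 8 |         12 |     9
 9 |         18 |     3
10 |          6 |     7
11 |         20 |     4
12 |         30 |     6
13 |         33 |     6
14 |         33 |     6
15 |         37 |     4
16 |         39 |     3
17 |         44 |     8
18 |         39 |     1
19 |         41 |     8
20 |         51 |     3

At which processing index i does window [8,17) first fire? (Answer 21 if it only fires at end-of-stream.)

11

i=0 t=2 v=9: → [0,9); WM=-1
i=1 t=4 v=7: → [4,13),[0,9); WM=1
i=2 t=5 v=1: → [4,13),[0,9); WM=2
i=3 t=9 v=7: → [8,17),[4,13); WM=6
i=4 t=11 v=8: → [8,17),[4,13); WM=8
i=5 t=16 v=3: → [16,25),[12,21),[8,17); WM=13; [0,9) fires=9 [4,13) fires=8
i=6 t=3 v=6: DROP (t<13-1); WM=13
i=7 t=17 v=6: → [16,25),[12,21); WM=14
i=8 t=12 v=9: DROP (t<14-1); WM=14
i=9 t=18 v=3: → [16,25),[12,21); WM=15
i=10 t=6 v=7: DROP (t<15-1); WM=15
i=11 t=20 v=4: → [20,29),[16,25),[12,21); WM=17; [8,17) fires=8
i=12 t=30 v=6: → [28,37),[24,33); WM=27; [12,21) fires=6 [16,25) fires=6
i=13 t=33 v=6: → [32,41),[28,37); WM=30; [20,29) fires=4
i=14 t=33 v=6: → [32,41),[28,37); WM=30
i=15 t=37 v=4: → [36,45),[32,41); WM=34; [24,33) fires=6
i=16 t=39 v=3: → [36,45),[32,41); WM=36
i=17 t=44 v=8: → [44,53),[40,49),[36,45); WM=41; [28,37) fires=6 [32,41) fires=6
i=18 t=39 v=1: DROP (t<41-1); WM=41
i=19 t=41 v=8: → [40,49),[36,45); WM=41
i=20 t=51 v=3: → [48,57),[44,53); WM=48; [36,45) fires=8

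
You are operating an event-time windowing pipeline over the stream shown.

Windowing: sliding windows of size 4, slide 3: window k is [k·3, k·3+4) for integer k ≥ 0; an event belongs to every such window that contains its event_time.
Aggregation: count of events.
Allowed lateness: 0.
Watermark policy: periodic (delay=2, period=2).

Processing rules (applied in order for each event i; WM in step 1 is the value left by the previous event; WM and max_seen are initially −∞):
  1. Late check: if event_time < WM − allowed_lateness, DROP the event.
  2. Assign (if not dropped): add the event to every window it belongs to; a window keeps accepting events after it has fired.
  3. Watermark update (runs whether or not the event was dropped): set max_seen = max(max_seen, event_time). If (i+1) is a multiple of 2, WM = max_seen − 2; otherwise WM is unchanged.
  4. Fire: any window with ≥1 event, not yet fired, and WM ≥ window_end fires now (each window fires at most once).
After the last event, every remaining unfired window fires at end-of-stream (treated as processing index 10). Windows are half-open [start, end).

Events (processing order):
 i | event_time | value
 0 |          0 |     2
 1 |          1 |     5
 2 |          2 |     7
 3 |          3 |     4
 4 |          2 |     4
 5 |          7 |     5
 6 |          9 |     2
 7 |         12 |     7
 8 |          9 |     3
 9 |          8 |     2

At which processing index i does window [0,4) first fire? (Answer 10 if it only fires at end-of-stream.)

5

i=0 t=0 v=2: → [0,4); WM=−∞
i=1 t=1 v=5: → [0,4); WM=-1
i=2 t=2 v=7: → [0,4); WM=-1
i=3 t=3 v=4: → [3,7),[0,4); WM=1
i=4 t=2 v=4: → [0,4); WM=1
i=5 t=7 v=5: → [6,10); WM=5; [0,4) fires=5
i=6 t=9 v=2: → [9,13),[6,10); WM=5
i=7 t=12 v=7: → [12,16),[9,13); WM=10; [3,7) fires=1 [6,10) fires=2
i=8 t=9 v=3: DROP (t<10-0); WM=10
i=9 t=8 v=2: DROP (t<10-0); WM=10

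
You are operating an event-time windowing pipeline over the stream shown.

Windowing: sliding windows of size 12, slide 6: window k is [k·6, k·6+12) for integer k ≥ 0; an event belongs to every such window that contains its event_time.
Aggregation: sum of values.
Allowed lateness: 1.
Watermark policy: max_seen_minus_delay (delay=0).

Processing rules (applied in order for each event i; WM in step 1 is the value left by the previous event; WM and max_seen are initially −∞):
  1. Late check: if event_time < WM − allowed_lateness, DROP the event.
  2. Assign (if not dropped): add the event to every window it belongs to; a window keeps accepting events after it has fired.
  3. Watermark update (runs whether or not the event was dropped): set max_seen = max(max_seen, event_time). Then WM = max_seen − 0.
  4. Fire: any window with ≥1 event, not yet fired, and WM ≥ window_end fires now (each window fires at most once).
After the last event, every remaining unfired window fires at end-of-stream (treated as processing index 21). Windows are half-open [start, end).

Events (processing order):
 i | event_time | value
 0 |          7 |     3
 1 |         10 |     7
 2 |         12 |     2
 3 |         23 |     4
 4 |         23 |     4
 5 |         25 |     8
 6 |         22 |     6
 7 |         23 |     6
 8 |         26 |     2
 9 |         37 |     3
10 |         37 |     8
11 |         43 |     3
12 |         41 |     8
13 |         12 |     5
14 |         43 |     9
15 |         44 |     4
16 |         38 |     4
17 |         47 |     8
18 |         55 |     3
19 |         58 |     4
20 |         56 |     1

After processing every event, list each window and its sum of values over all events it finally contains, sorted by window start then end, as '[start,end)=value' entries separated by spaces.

[0,12)=10 [6,18)=12 [12,24)=10 [18,30)=18 [24,36)=10 [30,42)=11 [36,48)=35 [42,54)=24 [48,60)=7 [54,66)=7

i=0 t=7 v=3: → [6,18),[0,12); WM=7
i=1 t=10 v=7: → [6,18),[0,12); WM=10
i=2 t=12 v=2: → [12,24),[6,18); WM=12; [0,12) fires=10
i=3 t=23 v=4: → [18,30),[12,24); WM=23; [6,18) fires=12
i=4 t=23 v=4: → [18,30),[12,24); WM=23
i=5 t=25 v=8: → [24,36),[18,30); WM=25; [12,24) fires=10
i=6 t=22 v=6: DROP (t<25-1); WM=25
i=7 t=23 v=6: DROP (t<25-1); WM=25
i=8 t=26 v=2: → [24,36),[18,30); WM=26
i=9 t=37 v=3: → [36,48),[30,42); WM=37; [18,30) fires=18 [24,36) fires=10
i=10 t=37 v=8: → [36,48),[30,42); WM=37
i=11 t=43 v=3: → [42,54),[36,48); WM=43; [30,42) fires=11
i=12 t=41 v=8: DROP (t<43-1); WM=43
i=13 t=12 v=5: DROP (t<43-1); WM=43
i=14 t=43 v=9: → [42,54),[36,48); WM=43
i=15 t=44 v=4: → [42,54),[36,48); WM=44
i=16 t=38 v=4: DROP (t<44-1); WM=44
i=17 t=47 v=8: → [42,54),[36,48); WM=47
i=18 t=55 v=3: → [54,66),[48,60); WM=55; [36,48) fires=35 [42,54) fires=24
i=19 t=58 v=4: → [54,66),[48,60); WM=58
i=20 t=56 v=1: DROP (t<58-1); WM=58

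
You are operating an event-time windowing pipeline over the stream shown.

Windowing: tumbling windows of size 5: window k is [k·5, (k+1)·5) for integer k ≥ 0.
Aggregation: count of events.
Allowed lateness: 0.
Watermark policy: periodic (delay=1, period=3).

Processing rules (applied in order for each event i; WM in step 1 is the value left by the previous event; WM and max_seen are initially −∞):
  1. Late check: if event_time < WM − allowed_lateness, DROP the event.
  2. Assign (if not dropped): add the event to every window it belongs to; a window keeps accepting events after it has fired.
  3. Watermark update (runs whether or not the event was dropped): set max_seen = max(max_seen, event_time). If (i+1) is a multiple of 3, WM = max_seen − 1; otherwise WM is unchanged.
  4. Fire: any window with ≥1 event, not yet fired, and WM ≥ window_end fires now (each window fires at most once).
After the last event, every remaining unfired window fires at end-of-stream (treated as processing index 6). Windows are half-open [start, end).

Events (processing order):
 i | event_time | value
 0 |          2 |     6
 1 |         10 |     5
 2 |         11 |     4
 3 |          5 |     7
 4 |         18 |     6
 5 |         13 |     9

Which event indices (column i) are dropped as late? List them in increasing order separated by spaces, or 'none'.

i=0 t=2 v=6: → [0,5); WM=−∞
i=1 t=10 v=5: → [10,15); WM=−∞
i=2 t=11 v=4: → [10,15); WM=10; [0,5) fires=1
i=3 t=5 v=7: DROP (t<10-0); WM=10
i=4 t=18 v=6: → [15,20); WM=10
i=5 t=13 v=9: → [10,15); WM=17; [10,15) fires=3

3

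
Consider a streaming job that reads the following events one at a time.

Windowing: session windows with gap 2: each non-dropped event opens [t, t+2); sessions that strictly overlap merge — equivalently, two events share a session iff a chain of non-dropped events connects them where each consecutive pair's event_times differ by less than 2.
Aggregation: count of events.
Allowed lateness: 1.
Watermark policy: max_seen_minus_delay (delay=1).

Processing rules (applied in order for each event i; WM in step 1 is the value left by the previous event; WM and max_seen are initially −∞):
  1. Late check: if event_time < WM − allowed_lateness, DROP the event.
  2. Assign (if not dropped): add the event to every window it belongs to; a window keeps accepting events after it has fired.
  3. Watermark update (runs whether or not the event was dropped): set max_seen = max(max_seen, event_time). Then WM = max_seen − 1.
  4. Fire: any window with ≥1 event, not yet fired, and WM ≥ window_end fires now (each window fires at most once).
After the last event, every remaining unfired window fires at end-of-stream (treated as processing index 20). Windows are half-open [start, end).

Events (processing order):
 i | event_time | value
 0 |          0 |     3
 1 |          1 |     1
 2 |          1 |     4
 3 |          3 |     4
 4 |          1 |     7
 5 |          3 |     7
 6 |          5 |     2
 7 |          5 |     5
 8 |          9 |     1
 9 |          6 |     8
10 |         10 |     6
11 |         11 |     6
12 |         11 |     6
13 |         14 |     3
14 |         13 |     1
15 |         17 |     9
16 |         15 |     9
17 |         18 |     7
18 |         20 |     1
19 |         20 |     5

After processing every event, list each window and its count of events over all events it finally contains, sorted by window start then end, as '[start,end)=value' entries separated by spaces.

[0,3)=4 [3,5)=2 [5,7)=2 [9,13)=4 [13,17)=3 [17,20)=2 [20,22)=2

i=0 t=0 v=3: → [0,2); WM=-1
i=1 t=1 v=1: → [0,3); WM=0
i=2 t=1 v=4: → [0,3); WM=0
i=3 t=3 v=4: → [3,5); WM=2
i=4 t=1 v=7: → [0,3); WM=2
i=5 t=3 v=7: → [3,5); WM=2
i=6 t=5 v=2: → [5,7); WM=4
i=7 t=5 v=5: → [5,7); WM=4
i=8 t=9 v=1: → [9,11); WM=8
i=9 t=6 v=8: DROP (t<8-1); WM=8
i=10 t=10 v=6: → [9,12); WM=9
i=11 t=11 v=6: → [9,13); WM=10
i=12 t=11 v=6: → [9,13); WM=10
i=13 t=14 v=3: → [14,16); WM=13
i=14 t=13 v=1: → [13,16); WM=13
i=15 t=17 v=9: → [17,19); WM=16
i=16 t=15 v=9: → [13,17); WM=16
i=17 t=18 v=7: → [17,20); WM=17
i=18 t=20 v=1: → [20,22); WM=19
i=19 t=20 v=5: → [20,22); WM=19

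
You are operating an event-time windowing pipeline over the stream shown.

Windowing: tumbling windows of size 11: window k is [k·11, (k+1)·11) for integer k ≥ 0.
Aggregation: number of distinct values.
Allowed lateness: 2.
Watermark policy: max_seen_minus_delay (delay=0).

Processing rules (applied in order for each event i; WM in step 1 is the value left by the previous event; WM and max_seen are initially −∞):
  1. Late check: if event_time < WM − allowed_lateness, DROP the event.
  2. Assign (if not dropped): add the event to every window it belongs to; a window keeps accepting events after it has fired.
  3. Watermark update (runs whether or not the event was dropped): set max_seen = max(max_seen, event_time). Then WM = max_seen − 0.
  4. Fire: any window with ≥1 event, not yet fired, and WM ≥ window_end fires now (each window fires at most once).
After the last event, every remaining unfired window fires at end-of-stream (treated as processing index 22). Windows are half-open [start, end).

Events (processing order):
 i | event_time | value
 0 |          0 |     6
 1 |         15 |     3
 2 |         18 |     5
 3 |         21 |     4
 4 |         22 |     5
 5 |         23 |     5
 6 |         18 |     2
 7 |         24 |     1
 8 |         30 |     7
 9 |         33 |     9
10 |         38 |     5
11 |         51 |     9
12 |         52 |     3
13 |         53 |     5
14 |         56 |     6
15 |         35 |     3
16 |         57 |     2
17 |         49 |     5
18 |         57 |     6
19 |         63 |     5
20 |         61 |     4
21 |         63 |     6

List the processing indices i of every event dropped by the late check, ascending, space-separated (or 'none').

6 15 17

i=0 t=0 v=6: → [0,11); WM=0
i=1 t=15 v=3: → [11,22); WM=15; [0,11) fires=1
i=2 t=18 v=5: → [11,22); WM=18
i=3 t=21 v=4: → [11,22); WM=21
i=4 t=22 v=5: → [22,33); WM=22; [11,22) fires=3
i=5 t=23 v=5: → [22,33); WM=23
i=6 t=18 v=2: DROP (t<23-2); WM=23
i=7 t=24 v=1: → [22,33); WM=24
i=8 t=30 v=7: → [22,33); WM=30
i=9 t=33 v=9: → [33,44); WM=33; [22,33) fires=3
i=10 t=38 v=5: → [33,44); WM=38
i=11 t=51 v=9: → [44,55); WM=51; [33,44) fires=2
i=12 t=52 v=3: → [44,55); WM=52
i=13 t=53 v=5: → [44,55); WM=53
i=14 t=56 v=6: → [55,66); WM=56; [44,55) fires=3
i=15 t=35 v=3: DROP (t<56-2); WM=56
i=16 t=57 v=2: → [55,66); WM=57
i=17 t=49 v=5: DROP (t<57-2); WM=57
i=18 t=57 v=6: → [55,66); WM=57
i=19 t=63 v=5: → [55,66); WM=63
i=20 t=61 v=4: → [55,66); WM=63
i=21 t=63 v=6: → [55,66); WM=63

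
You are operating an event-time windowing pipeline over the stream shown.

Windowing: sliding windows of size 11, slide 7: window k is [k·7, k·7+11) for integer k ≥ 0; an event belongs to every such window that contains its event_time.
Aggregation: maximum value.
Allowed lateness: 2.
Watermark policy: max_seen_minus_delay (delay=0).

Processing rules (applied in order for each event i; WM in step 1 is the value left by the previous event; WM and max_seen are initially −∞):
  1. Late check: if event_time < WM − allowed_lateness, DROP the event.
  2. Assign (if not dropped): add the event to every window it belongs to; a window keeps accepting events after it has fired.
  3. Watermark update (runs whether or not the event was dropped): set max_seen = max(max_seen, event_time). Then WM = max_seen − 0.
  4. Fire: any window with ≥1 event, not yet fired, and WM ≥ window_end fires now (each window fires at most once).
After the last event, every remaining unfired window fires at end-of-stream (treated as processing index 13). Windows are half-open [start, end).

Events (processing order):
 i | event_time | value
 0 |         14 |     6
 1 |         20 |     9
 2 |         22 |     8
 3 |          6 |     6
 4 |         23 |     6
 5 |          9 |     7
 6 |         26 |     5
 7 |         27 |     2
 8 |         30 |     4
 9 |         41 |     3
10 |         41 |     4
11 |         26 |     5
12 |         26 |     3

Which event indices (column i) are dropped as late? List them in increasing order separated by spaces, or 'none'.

3 5 11 12

i=0 t=14 v=6: → [14,25),[7,18); WM=14
i=1 t=20 v=9: → [14,25); WM=20; [7,18) fires=6
i=2 t=22 v=8: → [21,32),[14,25); WM=22
i=3 t=6 v=6: DROP (t<22-2); WM=22
i=4 t=23 v=6: → [21,32),[14,25); WM=23
i=5 t=9 v=7: DROP (t<23-2); WM=23
i=6 t=26 v=5: → [21,32); WM=26; [14,25) fires=9
i=7 t=27 v=2: → [21,32); WM=27
i=8 t=30 v=4: → [28,39),[21,32); WM=30
i=9 t=41 v=3: → [35,46); WM=41; [21,32) fires=8 [28,39) fires=4
i=10 t=41 v=4: → [35,46); WM=41
i=11 t=26 v=5: DROP (t<41-2); WM=41
i=12 t=26 v=3: DROP (t<41-2); WM=41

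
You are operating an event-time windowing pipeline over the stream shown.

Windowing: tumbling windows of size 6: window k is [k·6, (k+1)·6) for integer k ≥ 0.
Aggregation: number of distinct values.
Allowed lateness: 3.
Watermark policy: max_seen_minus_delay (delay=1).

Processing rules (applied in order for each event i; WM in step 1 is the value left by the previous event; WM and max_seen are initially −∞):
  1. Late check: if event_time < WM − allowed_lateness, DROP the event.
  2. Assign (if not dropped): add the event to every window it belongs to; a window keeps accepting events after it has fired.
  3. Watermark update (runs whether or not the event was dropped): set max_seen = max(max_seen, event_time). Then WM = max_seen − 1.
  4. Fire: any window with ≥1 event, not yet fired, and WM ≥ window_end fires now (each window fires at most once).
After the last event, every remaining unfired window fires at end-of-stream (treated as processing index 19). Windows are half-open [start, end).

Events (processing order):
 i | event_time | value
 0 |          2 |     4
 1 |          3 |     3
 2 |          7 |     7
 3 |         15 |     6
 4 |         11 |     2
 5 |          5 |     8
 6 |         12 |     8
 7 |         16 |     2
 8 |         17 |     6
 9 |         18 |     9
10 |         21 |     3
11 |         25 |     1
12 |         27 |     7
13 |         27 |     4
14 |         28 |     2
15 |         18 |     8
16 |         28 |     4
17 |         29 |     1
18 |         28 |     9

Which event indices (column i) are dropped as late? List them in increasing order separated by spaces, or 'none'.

5 15

i=0 t=2 v=4: → [0,6); WM=1
i=1 t=3 v=3: → [0,6); WM=2
i=2 t=7 v=7: → [6,12); WM=6; [0,6) fires=2
i=3 t=15 v=6: → [12,18); WM=14; [6,12) fires=1
i=4 t=11 v=2: → [6,12); WM=14
i=5 t=5 v=8: DROP (t<14-3); WM=14
i=6 t=12 v=8: → [12,18); WM=14
i=7 t=16 v=2: → [12,18); WM=15
i=8 t=17 v=6: → [12,18); WM=16
i=9 t=18 v=9: → [18,24); WM=17
i=10 t=21 v=3: → [18,24); WM=20; [12,18) fires=3
i=11 t=25 v=1: → [24,30); WM=24; [18,24) fires=2
i=12 t=27 v=7: → [24,30); WM=26
i=13 t=27 v=4: → [24,30); WM=26
i=14 t=28 v=2: → [24,30); WM=27
i=15 t=18 v=8: DROP (t<27-3); WM=27
i=16 t=28 v=4: → [24,30); WM=27
i=17 t=29 v=1: → [24,30); WM=28
i=18 t=28 v=9: → [24,30); WM=28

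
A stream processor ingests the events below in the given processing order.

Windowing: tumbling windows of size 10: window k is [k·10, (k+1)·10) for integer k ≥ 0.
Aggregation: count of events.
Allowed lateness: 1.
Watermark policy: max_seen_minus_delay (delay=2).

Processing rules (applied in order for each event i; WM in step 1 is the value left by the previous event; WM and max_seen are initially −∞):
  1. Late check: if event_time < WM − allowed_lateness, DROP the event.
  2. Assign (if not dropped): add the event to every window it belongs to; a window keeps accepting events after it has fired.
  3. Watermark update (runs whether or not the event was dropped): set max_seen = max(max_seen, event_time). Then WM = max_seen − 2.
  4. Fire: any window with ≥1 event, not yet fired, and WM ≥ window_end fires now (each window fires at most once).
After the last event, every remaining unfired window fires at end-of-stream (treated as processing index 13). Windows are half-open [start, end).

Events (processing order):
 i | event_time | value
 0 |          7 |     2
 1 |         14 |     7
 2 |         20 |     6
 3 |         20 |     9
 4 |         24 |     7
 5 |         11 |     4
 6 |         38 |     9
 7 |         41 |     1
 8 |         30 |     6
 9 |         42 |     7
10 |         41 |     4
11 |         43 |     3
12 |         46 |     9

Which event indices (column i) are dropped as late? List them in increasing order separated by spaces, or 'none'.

5 8

i=0 t=7 v=2: → [0,10); WM=5
i=1 t=14 v=7: → [10,20); WM=12; [0,10) fires=1
i=2 t=20 v=6: → [20,30); WM=18
i=3 t=20 v=9: → [20,30); WM=18
i=4 t=24 v=7: → [20,30); WM=22; [10,20) fires=1
i=5 t=11 v=4: DROP (t<22-1); WM=22
i=6 t=38 v=9: → [30,40); WM=36; [20,30) fires=3
i=7 t=41 v=1: → [40,50); WM=39
i=8 t=30 v=6: DROP (t<39-1); WM=39
i=9 t=42 v=7: → [40,50); WM=40; [30,40) fires=1
i=10 t=41 v=4: → [40,50); WM=40
i=11 t=43 v=3: → [40,50); WM=41
i=12 t=46 v=9: → [40,50); WM=44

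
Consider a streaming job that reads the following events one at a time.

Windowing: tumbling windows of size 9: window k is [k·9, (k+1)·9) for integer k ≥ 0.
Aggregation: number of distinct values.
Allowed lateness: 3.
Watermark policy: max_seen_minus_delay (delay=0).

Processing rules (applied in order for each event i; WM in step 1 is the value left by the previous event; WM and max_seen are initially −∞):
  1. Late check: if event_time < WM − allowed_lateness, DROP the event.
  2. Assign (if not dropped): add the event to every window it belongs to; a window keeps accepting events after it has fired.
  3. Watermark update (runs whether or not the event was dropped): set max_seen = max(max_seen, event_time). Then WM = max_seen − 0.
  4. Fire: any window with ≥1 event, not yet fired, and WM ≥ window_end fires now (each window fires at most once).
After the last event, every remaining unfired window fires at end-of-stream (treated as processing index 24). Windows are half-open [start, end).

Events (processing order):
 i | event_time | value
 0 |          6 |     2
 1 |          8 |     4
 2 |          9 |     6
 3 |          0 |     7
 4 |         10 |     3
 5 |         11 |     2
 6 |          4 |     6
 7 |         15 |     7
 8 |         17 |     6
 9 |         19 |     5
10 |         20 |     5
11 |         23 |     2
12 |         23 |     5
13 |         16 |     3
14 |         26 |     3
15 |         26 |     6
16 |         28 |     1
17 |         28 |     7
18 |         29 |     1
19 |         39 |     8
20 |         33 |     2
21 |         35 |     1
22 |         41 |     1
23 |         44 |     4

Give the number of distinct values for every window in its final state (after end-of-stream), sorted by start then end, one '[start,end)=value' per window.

i=0 t=6 v=2: → [0,9); WM=6
i=1 t=8 v=4: → [0,9); WM=8
i=2 t=9 v=6: → [9,18); WM=9; [0,9) fires=2
i=3 t=0 v=7: DROP (t<9-3); WM=9
i=4 t=10 v=3: → [9,18); WM=10
i=5 t=11 v=2: → [9,18); WM=11
i=6 t=4 v=6: DROP (t<11-3); WM=11
i=7 t=15 v=7: → [9,18); WM=15
i=8 t=17 v=6: → [9,18); WM=17
i=9 t=19 v=5: → [18,27); WM=19; [9,18) fires=4
i=10 t=20 v=5: → [18,27); WM=20
i=11 t=23 v=2: → [18,27); WM=23
i=12 t=23 v=5: → [18,27); WM=23
i=13 t=16 v=3: DROP (t<23-3); WM=23
i=14 t=26 v=3: → [18,27); WM=26
i=15 t=26 v=6: → [18,27); WM=26
i=16 t=28 v=1: → [27,36); WM=28; [18,27) fires=4
i=17 t=28 v=7: → [27,36); WM=28
i=18 t=29 v=1: → [27,36); WM=29
i=19 t=39 v=8: → [36,45); WM=39; [27,36) fires=2
i=20 t=33 v=2: DROP (t<39-3); WM=39
i=21 t=35 v=1: DROP (t<39-3); WM=39
i=22 t=41 v=1: → [36,45); WM=41
i=23 t=44 v=4: → [36,45); WM=44

[0,9)=2 [9,18)=4 [18,27)=4 [27,36)=2 [36,45)=3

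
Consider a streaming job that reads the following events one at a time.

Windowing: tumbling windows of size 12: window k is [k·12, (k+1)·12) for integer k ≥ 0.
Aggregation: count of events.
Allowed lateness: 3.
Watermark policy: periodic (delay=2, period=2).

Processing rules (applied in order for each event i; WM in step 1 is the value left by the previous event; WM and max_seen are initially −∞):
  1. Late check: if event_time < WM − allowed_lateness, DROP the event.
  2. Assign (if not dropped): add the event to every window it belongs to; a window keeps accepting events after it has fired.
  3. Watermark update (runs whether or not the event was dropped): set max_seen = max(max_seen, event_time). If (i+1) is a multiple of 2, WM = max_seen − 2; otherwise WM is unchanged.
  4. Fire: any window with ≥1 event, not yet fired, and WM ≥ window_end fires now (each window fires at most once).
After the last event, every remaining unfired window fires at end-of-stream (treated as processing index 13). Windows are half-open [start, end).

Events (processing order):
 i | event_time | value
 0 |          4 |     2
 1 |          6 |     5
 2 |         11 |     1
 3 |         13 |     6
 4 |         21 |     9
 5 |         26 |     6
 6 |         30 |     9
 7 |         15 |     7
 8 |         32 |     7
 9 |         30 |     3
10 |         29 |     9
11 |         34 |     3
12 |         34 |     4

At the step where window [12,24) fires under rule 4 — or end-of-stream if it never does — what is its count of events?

2

i=0 t=4 v=2: → [0,12); WM=−∞
i=1 t=6 v=5: → [0,12); WM=4
i=2 t=11 v=1: → [0,12); WM=4
i=3 t=13 v=6: → [12,24); WM=11
i=4 t=21 v=9: → [12,24); WM=11
i=5 t=26 v=6: → [24,36); WM=24; [0,12) fires=3 [12,24) fires=2
i=6 t=30 v=9: → [24,36); WM=24
i=7 t=15 v=7: DROP (t<24-3); WM=28
i=8 t=32 v=7: → [24,36); WM=28
i=9 t=30 v=3: → [24,36); WM=30
i=10 t=29 v=9: → [24,36); WM=30
i=11 t=34 v=3: → [24,36); WM=32
i=12 t=34 v=4: → [24,36); WM=32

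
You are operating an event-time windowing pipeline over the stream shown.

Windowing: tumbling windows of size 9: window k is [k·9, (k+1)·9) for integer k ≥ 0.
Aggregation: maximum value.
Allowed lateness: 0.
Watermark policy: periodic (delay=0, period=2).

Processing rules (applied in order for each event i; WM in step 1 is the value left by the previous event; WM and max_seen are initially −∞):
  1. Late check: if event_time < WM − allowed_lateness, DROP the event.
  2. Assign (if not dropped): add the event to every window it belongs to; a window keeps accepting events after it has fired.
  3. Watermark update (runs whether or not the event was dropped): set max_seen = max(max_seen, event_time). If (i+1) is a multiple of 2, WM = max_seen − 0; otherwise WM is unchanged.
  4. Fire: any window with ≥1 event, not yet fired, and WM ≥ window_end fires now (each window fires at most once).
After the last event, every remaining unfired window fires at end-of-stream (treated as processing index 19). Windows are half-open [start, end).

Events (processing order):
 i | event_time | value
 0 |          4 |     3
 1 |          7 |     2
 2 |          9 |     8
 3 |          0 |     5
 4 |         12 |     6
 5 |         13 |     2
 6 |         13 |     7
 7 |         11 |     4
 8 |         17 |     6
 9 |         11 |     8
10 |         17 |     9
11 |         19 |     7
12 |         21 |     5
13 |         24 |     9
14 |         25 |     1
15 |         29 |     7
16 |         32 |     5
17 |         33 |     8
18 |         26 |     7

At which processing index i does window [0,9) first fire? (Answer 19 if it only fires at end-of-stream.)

3

i=0 t=4 v=3: → [0,9); WM=−∞
i=1 t=7 v=2: → [0,9); WM=7
i=2 t=9 v=8: → [9,18); WM=7
i=3 t=0 v=5: DROP (t<7-0); WM=9; [0,9) fires=3
i=4 t=12 v=6: → [9,18); WM=9
i=5 t=13 v=2: → [9,18); WM=13
i=6 t=13 v=7: → [9,18); WM=13
i=7 t=11 v=4: DROP (t<13-0); WM=13
i=8 t=17 v=6: → [9,18); WM=13
i=9 t=11 v=8: DROP (t<13-0); WM=17
i=10 t=17 v=9: → [9,18); WM=17
i=11 t=19 v=7: → [18,27); WM=19; [9,18) fires=9
i=12 t=21 v=5: → [18,27); WM=19
i=13 t=24 v=9: → [18,27); WM=24
i=14 t=25 v=1: → [18,27); WM=24
i=15 t=29 v=7: → [27,36); WM=29; [18,27) fires=9
i=16 t=32 v=5: → [27,36); WM=29
i=17 t=33 v=8: → [27,36); WM=33
i=18 t=26 v=7: DROP (t<33-0); WM=33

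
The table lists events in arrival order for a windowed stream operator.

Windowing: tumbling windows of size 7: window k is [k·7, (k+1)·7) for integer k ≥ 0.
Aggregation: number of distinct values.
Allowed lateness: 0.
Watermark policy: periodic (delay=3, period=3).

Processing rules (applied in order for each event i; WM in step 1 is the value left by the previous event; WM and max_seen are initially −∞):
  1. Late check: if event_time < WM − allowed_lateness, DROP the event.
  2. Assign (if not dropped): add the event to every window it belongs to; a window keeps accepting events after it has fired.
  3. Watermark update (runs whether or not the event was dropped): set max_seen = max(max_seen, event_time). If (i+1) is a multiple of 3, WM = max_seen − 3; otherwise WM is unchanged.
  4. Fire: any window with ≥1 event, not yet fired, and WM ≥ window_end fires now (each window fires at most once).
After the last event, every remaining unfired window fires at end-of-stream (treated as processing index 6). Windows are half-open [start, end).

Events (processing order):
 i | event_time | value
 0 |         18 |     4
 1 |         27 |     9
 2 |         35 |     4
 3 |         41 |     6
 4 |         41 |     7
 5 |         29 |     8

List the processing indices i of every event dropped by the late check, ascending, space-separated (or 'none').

5

i=0 t=18 v=4: → [14,21); WM=−∞
i=1 t=27 v=9: → [21,28); WM=−∞
i=2 t=35 v=4: → [35,42); WM=32; [14,21) fires=1 [21,28) fires=1
i=3 t=41 v=6: → [35,42); WM=32
i=4 t=41 v=7: → [35,42); WM=32
i=5 t=29 v=8: DROP (t<32-0); WM=38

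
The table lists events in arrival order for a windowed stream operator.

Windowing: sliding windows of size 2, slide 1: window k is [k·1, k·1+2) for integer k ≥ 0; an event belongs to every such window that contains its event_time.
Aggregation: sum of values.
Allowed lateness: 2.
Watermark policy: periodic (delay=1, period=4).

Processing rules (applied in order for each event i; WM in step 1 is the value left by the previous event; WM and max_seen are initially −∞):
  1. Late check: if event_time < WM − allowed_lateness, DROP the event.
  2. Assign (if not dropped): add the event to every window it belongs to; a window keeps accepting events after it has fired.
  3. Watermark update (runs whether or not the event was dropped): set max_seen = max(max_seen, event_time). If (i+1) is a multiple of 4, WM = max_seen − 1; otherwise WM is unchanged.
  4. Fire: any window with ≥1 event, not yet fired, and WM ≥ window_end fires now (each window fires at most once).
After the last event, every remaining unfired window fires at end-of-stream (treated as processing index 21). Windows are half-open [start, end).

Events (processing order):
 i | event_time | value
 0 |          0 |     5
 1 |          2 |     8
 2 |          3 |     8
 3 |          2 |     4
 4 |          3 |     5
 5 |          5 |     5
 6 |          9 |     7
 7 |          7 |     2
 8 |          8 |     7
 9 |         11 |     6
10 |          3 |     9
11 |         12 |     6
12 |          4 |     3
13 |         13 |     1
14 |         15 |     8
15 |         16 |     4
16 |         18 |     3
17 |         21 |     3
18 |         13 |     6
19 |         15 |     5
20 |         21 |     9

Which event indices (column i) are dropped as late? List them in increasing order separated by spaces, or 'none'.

i=0 t=0 v=5: → [0,2); WM=−∞
i=1 t=2 v=8: → [2,4),[1,3); WM=−∞
i=2 t=3 v=8: → [3,5),[2,4); WM=−∞
i=3 t=2 v=4: → [2,4),[1,3); WM=2; [0,2) fires=5
i=4 t=3 v=5: → [3,5),[2,4); WM=2
i=5 t=5 v=5: → [5,7),[4,6); WM=2
i=6 t=9 v=7: → [9,11),[8,10); WM=2
i=7 t=7 v=2: → [7,9),[6,8); WM=8; [1,3) fires=12 [2,4) fires=25 [3,5) fires=13 [4,6) fires=5 [5,7) fires=5 [6,8) fires=2
i=8 t=8 v=7: → [8,10),[7,9); WM=8
i=9 t=11 v=6: → [11,13),[10,12); WM=8
i=10 t=3 v=9: DROP (t<8-2); WM=8
i=11 t=12 v=6: → [12,14),[11,13); WM=11; [7,9) fires=9 [8,10) fires=14 [9,11) fires=7
i=12 t=4 v=3: DROP (t<11-2); WM=11
i=13 t=13 v=1: → [13,15),[12,14); WM=11
i=14 t=15 v=8: → [15,17),[14,16); WM=11
i=15 t=16 v=4: → [16,18),[15,17); WM=15; [10,12) fires=6 [11,13) fires=12 [12,14) fires=7 [13,15) fires=1
i=16 t=18 v=3: → [18,20),[17,19); WM=15
i=17 t=21 v=3: → [21,23),[20,22); WM=15
i=18 t=13 v=6: → [13,15),[12,14); WM=15
i=19 t=15 v=5: → [15,17),[14,16); WM=20; [14,16) fires=13 [15,17) fires=17 [16,18) fires=4 [17,19) fires=3 [18,20) fires=3
i=20 t=21 v=9: → [21,23),[20,22); WM=20

10 12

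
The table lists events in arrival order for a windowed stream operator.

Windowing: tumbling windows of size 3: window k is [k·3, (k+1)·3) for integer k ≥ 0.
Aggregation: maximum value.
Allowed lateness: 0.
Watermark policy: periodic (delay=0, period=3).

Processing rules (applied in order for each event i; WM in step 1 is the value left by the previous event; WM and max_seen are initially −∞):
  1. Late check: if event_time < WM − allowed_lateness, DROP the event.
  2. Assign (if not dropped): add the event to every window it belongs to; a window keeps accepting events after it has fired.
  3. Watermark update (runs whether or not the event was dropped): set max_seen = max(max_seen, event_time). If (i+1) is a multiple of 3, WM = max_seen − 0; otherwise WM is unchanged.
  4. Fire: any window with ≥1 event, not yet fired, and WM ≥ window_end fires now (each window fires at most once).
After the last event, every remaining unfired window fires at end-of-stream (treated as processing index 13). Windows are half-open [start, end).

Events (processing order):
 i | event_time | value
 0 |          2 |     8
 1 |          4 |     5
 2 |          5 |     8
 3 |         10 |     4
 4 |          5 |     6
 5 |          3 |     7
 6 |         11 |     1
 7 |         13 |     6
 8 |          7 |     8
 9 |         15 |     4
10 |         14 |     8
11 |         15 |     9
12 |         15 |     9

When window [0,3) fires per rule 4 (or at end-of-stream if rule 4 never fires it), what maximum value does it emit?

i=0 t=2 v=8: → [0,3); WM=−∞
i=1 t=4 v=5: → [3,6); WM=−∞
i=2 t=5 v=8: → [3,6); WM=5; [0,3) fires=8
i=3 t=10 v=4: → [9,12); WM=5
i=4 t=5 v=6: → [3,6); WM=5
i=5 t=3 v=7: DROP (t<5-0); WM=10; [3,6) fires=8
i=6 t=11 v=1: → [9,12); WM=10
i=7 t=13 v=6: → [12,15); WM=10
i=8 t=7 v=8: DROP (t<10-0); WM=13; [9,12) fires=4
i=9 t=15 v=4: → [15,18); WM=13
i=10 t=14 v=8: → [12,15); WM=13
i=11 t=15 v=9: → [15,18); WM=15; [12,15) fires=8
i=12 t=15 v=9: → [15,18); WM=15

8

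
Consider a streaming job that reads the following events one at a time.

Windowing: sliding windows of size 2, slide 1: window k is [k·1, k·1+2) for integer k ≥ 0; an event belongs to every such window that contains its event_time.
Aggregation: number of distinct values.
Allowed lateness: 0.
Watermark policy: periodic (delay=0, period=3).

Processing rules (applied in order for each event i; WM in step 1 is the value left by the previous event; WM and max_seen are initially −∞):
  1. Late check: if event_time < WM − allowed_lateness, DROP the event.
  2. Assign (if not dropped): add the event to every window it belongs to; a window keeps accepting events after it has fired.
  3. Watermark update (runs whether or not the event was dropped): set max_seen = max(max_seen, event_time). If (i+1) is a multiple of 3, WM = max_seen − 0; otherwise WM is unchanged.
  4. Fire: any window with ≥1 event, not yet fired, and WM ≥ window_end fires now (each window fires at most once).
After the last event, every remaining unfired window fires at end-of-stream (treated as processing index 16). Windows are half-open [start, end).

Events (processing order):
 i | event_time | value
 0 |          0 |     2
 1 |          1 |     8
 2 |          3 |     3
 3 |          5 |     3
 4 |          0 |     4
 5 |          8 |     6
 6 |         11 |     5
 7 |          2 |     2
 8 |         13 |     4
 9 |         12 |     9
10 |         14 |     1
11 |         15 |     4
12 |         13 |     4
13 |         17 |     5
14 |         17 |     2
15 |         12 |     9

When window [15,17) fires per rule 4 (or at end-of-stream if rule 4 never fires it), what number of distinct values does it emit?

1

i=0 t=0 v=2: → [0,2); WM=−∞
i=1 t=1 v=8: → [1,3),[0,2); WM=−∞
i=2 t=3 v=3: → [3,5),[2,4); WM=3; [0,2) fires=2 [1,3) fires=1
i=3 t=5 v=3: → [5,7),[4,6); WM=3
i=4 t=0 v=4: DROP (t<3-0); WM=3
i=5 t=8 v=6: → [8,10),[7,9); WM=8; [2,4) fires=1 [3,5) fires=1 [4,6) fires=1 [5,7) fires=1
i=6 t=11 v=5: → [11,13),[10,12); WM=8
i=7 t=2 v=2: DROP (t<8-0); WM=8
i=8 t=13 v=4: → [13,15),[12,14); WM=13; [7,9) fires=1 [8,10) fires=1 [10,12) fires=1 [11,13) fires=1
i=9 t=12 v=9: DROP (t<13-0); WM=13
i=10 t=14 v=1: → [14,16),[13,15); WM=13
i=11 t=15 v=4: → [15,17),[14,16); WM=15; [12,14) fires=1 [13,15) fires=2
i=12 t=13 v=4: DROP (t<15-0); WM=15
i=13 t=17 v=5: → [17,19),[16,18); WM=15
i=14 t=17 v=2: → [17,19),[16,18); WM=17; [14,16) fires=2 [15,17) fires=1
i=15 t=12 v=9: DROP (t<17-0); WM=17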